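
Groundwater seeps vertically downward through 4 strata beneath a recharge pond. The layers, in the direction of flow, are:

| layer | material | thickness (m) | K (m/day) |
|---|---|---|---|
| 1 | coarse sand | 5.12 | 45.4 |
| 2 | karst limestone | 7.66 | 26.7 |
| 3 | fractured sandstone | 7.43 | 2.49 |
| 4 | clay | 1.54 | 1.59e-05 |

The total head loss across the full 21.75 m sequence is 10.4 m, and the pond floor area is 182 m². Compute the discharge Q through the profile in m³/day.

0.0195

Flow is perpendicular to layering, so the layers act in series and the equivalent K is the thickness-weighted harmonic mean.
Total thickness L = 5.12 + 7.66 + 7.43 + 1.54 = 21.75 m.
Σ(b_i/K_i) = 5.12/45.4 + 7.66/26.7 + 7.43/2.49 + 1.54/1.59e-05 = 96859 d.
K_eq = L / Σ(b_i/K_i) = 21.75 / 96859 = 0.0002246 m/day.
Q = K_eq · A · (Δh/L) = 0.0002246 × 182 × (10.4/21.75) = 0.01954 m³/day.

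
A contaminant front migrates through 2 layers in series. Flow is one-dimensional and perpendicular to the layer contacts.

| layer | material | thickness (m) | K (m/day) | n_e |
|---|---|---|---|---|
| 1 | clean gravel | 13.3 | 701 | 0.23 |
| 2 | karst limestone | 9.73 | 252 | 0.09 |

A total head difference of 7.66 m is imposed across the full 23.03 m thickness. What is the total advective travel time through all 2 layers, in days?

With flow normal to the layers, continuity requires the same specific discharge q through every layer.
Σ(b_i/K_i) = 13.3/701 + 9.73/252 = 0.05758 d.
q = Δh / Σ(b_i/K_i) = 7.66 / 0.05758 = 133.0 m/day.
In each layer the seepage velocity is v_i = q/n_i, so the layer transit time is t_i = b_i·n_i / q:
  layer 1 (clean gravel): t_1 = 13.3 × 0.23 / 133.0 = 0.02300 d
  layer 2 (karst limestone): t_2 = 9.73 × 0.09 / 133.0 = 0.006583 d
Total t = Σ t_i = 0.02958 days.

0.0296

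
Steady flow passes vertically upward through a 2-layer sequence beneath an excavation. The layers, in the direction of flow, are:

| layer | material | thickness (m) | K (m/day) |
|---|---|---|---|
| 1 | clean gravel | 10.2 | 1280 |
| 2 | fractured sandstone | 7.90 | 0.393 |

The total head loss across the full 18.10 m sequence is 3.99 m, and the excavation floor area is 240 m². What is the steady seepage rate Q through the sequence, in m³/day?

Flow is perpendicular to layering, so the layers act in series and the equivalent K is the thickness-weighted harmonic mean.
Total thickness L = 10.2 + 7.90 = 18.10 m.
Σ(b_i/K_i) = 10.2/1280 + 7.90/0.393 = 20.11 d.
K_eq = L / Σ(b_i/K_i) = 18.10 / 20.11 = 0.9001 m/day.
Q = K_eq · A · (Δh/L) = 0.9001 × 240 × (3.99/18.10) = 47.62 m³/day.

47.6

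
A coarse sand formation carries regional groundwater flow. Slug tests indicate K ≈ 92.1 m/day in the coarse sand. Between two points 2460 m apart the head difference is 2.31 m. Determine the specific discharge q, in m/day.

0.0865

Hydraulic gradient i = Δh / L = 2.31 / 2460 = 0.0009390.
Specific discharge q = K · i = 92.10 × 0.0009390 = 0.08648 m/day.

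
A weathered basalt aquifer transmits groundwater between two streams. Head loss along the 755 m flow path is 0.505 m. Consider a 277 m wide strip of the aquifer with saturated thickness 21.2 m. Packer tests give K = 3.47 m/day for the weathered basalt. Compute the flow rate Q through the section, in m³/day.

13.6

Cross-sectional area A = 277 × 21.2 = 5872 m².
Hydraulic gradient i = Δh / L = 0.505 / 755 = 0.0006689.
Darcy's law: Q = K · A · i = 3.470 × 5872 × 0.0006689 = 13.63 m³/day.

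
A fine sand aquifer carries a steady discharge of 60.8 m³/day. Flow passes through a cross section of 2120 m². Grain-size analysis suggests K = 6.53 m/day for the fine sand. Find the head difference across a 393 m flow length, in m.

From Q = K·A·i, i = Q / (K·A) = 60.8 / (6.530 × 2120) = 0.004392.
Head loss Δh = i · L = 0.004392 × 393 = 1.726 m.

1.73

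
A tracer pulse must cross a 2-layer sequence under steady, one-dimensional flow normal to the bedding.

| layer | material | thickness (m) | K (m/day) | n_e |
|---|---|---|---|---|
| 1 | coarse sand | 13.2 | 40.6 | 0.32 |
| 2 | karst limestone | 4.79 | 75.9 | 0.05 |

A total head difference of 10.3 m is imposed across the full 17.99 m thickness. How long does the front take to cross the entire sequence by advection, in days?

0.168

With flow normal to the layers, continuity requires the same specific discharge q through every layer.
Σ(b_i/K_i) = 13.2/40.6 + 4.79/75.9 = 0.3882 d.
q = Δh / Σ(b_i/K_i) = 10.3 / 0.3882 = 26.53 m/day.
In each layer the seepage velocity is v_i = q/n_i, so the layer transit time is t_i = b_i·n_i / q:
  layer 1 (coarse sand): t_1 = 13.2 × 0.32 / 26.53 = 0.1592 d
  layer 2 (karst limestone): t_2 = 4.79 × 0.05 / 26.53 = 0.009027 d
Total t = Σ t_i = 0.1682 days.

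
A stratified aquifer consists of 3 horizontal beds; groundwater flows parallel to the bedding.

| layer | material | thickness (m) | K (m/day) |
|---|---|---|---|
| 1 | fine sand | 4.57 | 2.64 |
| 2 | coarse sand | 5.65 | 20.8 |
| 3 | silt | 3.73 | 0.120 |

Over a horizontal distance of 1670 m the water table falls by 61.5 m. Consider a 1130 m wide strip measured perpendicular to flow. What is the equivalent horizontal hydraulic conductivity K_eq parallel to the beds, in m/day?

Flow is parallel to layering, so each bed carries its own Darcy discharge and the transmissivities add.
Σ(K_i·b_i) = 2.64×4.57 + 20.8×5.65 + 0.120×3.73 = 130.0 m²/day.
Total thickness b = 13.95 m, so K_eq = Σ(K_i·b_i)/b = 9.321 m/day.

9.32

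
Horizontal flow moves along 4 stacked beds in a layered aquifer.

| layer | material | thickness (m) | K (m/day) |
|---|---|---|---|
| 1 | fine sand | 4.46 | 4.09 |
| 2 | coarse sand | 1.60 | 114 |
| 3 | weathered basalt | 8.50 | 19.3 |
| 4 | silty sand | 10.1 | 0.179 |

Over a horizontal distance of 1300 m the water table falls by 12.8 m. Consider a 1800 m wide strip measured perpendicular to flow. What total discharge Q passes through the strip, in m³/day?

Flow is parallel to layering, so each bed carries its own Darcy discharge and the transmissivities add.
Σ(K_i·b_i) = 4.09×4.46 + 114×1.60 + 19.3×8.50 + 0.179×10.1 = 366.5 m²/day.
Hydraulic gradient i = Δh / L = 12.8 / 1300 = 0.009846.
Q = Σ(K_i·b_i) · W · i = 366.5 × 1800 × 0.009846 = 6495 m³/day.

6500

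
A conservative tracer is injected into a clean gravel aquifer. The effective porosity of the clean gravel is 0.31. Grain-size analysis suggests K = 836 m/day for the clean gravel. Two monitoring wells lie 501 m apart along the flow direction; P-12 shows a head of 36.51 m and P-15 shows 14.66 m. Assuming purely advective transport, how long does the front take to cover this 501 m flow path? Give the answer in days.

Hydraulic gradient i = (36.51 − 14.66) / 501 = 21.85 / 501 = 0.04361.
Darcy flux q = K · i = 836.0 × 0.04361 = 36.46 m/day.
Seepage velocity v = q / n_e = 36.46 / 0.31 = 117.6 m/day.
Travel time t = L / v = 501 / 117.6 = 4.260 days.

4.26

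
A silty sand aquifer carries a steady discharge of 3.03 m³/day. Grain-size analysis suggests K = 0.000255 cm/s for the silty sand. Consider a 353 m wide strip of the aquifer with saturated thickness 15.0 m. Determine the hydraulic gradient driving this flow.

0.00260

Convert K: 0.000255 cm/s × 864 = 0.2203 m/day.
Cross-sectional area A = 353 × 15.0 = 5295 m².
From Q = K·A·i, i = Q / (K·A) = 3.03 / (0.2203 × 5295) = 0.002597.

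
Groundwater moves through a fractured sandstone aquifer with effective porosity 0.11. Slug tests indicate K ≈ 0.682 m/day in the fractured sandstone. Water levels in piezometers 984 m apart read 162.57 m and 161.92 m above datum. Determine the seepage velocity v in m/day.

Hydraulic gradient i = (162.57 − 161.92) / 984 = 0.65 / 984 = 0.0006606.
Darcy flux q = K · i = 0.6820 × 0.0006606 = 0.0004505 m/day.
Seepage velocity v = q / n_e = 0.0004505 / 0.11 = 0.004096 m/day.

0.00410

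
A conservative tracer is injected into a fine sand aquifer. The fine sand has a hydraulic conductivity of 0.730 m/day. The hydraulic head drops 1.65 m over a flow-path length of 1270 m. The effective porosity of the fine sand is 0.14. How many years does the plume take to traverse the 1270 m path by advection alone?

Hydraulic gradient i = Δh / L = 1.65 / 1270 = 0.001299.
Darcy flux q = K · i = 0.7300 × 0.001299 = 0.0009484 m/day.
Seepage velocity v = q / n_e = 0.0009484 / 0.14 = 0.006774 m/day.
Travel time t = L / v = 1270 / 0.006774 = 1.875e+05 days = 513.3 years.

513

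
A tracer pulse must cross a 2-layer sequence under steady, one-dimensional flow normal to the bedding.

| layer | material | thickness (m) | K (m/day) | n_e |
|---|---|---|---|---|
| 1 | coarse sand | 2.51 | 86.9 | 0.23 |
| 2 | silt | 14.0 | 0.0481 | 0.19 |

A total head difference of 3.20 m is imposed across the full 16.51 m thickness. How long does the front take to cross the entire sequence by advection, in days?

With flow normal to the layers, continuity requires the same specific discharge q through every layer.
Σ(b_i/K_i) = 2.51/86.9 + 14.0/0.0481 = 291.1 d.
q = Δh / Σ(b_i/K_i) = 3.20 / 291.1 = 0.01099 m/day.
In each layer the seepage velocity is v_i = q/n_i, so the layer transit time is t_i = b_i·n_i / q:
  layer 1 (coarse sand): t_1 = 2.51 × 0.23 / 0.01099 = 52.51 d
  layer 2 (silt): t_2 = 14.0 × 0.19 / 0.01099 = 242.0 d
Total t = Σ t_i = 294.5 days.

294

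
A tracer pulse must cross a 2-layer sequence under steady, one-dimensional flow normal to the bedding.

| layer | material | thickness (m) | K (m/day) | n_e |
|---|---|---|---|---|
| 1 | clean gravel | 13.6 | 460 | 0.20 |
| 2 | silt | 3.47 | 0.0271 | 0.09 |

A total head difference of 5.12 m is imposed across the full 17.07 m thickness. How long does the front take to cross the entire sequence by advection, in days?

With flow normal to the layers, continuity requires the same specific discharge q through every layer.
Σ(b_i/K_i) = 13.6/460 + 3.47/0.0271 = 128.1 d.
q = Δh / Σ(b_i/K_i) = 5.12 / 128.1 = 0.03998 m/day.
In each layer the seepage velocity is v_i = q/n_i, so the layer transit time is t_i = b_i·n_i / q:
  layer 1 (clean gravel): t_1 = 13.6 × 0.20 / 0.03998 = 68.04 d
  layer 2 (silt): t_2 = 3.47 × 0.09 / 0.03998 = 7.812 d
Total t = Σ t_i = 75.85 days.

75.9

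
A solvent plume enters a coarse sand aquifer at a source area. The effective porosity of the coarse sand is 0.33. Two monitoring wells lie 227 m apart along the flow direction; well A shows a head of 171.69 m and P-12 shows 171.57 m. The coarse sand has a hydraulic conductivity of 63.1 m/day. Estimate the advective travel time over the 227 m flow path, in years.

Hydraulic gradient i = (171.69 − 171.57) / 227 = 0.12 / 227 = 0.0005286.
Darcy flux q = K · i = 63.10 × 0.0005286 = 0.03336 m/day.
Seepage velocity v = q / n_e = 0.03336 / 0.33 = 0.1011 m/day.
Travel time t = L / v = 227 / 0.1011 = 2246 days = 6.148 years.

6.15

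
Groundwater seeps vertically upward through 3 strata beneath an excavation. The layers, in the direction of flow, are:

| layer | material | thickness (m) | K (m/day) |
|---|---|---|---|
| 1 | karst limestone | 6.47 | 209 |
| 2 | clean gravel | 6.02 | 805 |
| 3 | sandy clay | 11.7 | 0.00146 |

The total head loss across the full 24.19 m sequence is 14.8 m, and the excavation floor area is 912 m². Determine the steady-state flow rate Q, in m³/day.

1.68

Flow is perpendicular to layering, so the layers act in series and the equivalent K is the thickness-weighted harmonic mean.
Total thickness L = 6.47 + 6.02 + 11.7 = 24.19 m.
Σ(b_i/K_i) = 6.47/209 + 6.02/805 + 11.7/0.00146 = 8014 d.
K_eq = L / Σ(b_i/K_i) = 24.19 / 8014 = 0.003019 m/day.
Q = K_eq · A · (Δh/L) = 0.003019 × 912 × (14.8/24.19) = 1.684 m³/day.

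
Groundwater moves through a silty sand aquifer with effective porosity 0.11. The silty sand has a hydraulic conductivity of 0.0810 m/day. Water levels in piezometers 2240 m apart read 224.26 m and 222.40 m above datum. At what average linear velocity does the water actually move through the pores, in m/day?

0.000611

Hydraulic gradient i = (224.26 − 222.40) / 2240 = 1.86 / 2240 = 0.0008304.
Darcy flux q = K · i = 0.08100 × 0.0008304 = 6.726e-05 m/day.
Seepage velocity v = q / n_e = 6.726e-05 / 0.11 = 0.0006114 m/day.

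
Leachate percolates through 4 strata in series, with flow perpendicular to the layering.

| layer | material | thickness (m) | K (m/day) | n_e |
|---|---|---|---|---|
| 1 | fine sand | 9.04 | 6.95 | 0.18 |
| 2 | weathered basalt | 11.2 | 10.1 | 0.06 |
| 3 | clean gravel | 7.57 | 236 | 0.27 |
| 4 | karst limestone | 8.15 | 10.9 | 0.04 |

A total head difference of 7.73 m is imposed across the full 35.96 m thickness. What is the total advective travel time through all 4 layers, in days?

With flow normal to the layers, continuity requires the same specific discharge q through every layer.
Σ(b_i/K_i) = 9.04/6.95 + 11.2/10.1 + 7.57/236 + 8.15/10.9 = 3.189 d.
q = Δh / Σ(b_i/K_i) = 7.73 / 3.189 = 2.424 m/day.
In each layer the seepage velocity is v_i = q/n_i, so the layer transit time is t_i = b_i·n_i / q:
  layer 1 (fine sand): t_1 = 9.04 × 0.18 / 2.424 = 0.6714 d
  layer 2 (weathered basalt): t_2 = 11.2 × 0.06 / 2.424 = 0.2773 d
  layer 3 (clean gravel): t_3 = 7.57 × 0.27 / 2.424 = 0.8433 d
  layer 4 (karst limestone): t_4 = 8.15 × 0.04 / 2.424 = 0.1345 d
Total t = Σ t_i = 1.926 days.

1.93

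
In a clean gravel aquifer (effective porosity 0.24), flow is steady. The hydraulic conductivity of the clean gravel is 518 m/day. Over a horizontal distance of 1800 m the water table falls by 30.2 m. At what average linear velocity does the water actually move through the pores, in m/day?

Hydraulic gradient i = Δh / L = 30.2 / 1800 = 0.01678.
Darcy flux q = K · i = 518.0 × 0.01678 = 8.691 m/day.
Seepage velocity v = q / n_e = 8.691 / 0.24 = 36.21 m/day.

36.2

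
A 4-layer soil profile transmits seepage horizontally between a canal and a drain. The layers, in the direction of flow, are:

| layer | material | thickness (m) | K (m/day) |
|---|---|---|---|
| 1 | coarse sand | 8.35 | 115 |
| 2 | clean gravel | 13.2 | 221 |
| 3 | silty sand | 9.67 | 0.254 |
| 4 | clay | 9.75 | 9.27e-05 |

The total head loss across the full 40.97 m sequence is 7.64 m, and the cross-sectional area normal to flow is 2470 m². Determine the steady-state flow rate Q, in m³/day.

0.179

Flow is perpendicular to layering, so the layers act in series and the equivalent K is the thickness-weighted harmonic mean.
Total thickness L = 8.35 + 13.2 + 9.67 + 9.75 = 40.97 m.
Σ(b_i/K_i) = 8.35/115 + 13.2/221 + 9.67/0.254 + 9.75/9.27e-05 = 1.052e+05 d.
K_eq = L / Σ(b_i/K_i) = 40.97 / 1.052e+05 = 0.0003894 m/day.
Q = K_eq · A · (Δh/L) = 0.0003894 × 2470 × (7.64/40.97) = 0.1794 m³/day.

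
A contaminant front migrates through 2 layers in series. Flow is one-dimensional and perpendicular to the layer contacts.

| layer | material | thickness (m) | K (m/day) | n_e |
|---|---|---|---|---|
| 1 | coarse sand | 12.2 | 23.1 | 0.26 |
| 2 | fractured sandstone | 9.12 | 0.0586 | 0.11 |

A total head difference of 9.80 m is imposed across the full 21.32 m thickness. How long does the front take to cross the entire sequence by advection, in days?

With flow normal to the layers, continuity requires the same specific discharge q through every layer.
Σ(b_i/K_i) = 12.2/23.1 + 9.12/0.0586 = 156.2 d.
q = Δh / Σ(b_i/K_i) = 9.80 / 156.2 = 0.06276 m/day.
In each layer the seepage velocity is v_i = q/n_i, so the layer transit time is t_i = b_i·n_i / q:
  layer 1 (coarse sand): t_1 = 12.2 × 0.26 / 0.06276 = 50.54 d
  layer 2 (fractured sandstone): t_2 = 9.12 × 0.11 / 0.06276 = 15.99 d
Total t = Σ t_i = 66.53 days.

66.5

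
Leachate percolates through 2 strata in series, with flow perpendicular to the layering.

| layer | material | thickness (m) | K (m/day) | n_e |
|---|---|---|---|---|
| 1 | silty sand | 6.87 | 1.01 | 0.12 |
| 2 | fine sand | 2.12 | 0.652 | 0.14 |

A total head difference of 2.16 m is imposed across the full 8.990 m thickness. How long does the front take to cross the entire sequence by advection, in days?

5.22

With flow normal to the layers, continuity requires the same specific discharge q through every layer.
Σ(b_i/K_i) = 6.87/1.01 + 2.12/0.652 = 10.05 d.
q = Δh / Σ(b_i/K_i) = 2.16 / 10.05 = 0.2149 m/day.
In each layer the seepage velocity is v_i = q/n_i, so the layer transit time is t_i = b_i·n_i / q:
  layer 1 (silty sand): t_1 = 6.87 × 0.12 / 0.2149 = 3.837 d
  layer 2 (fine sand): t_2 = 2.12 × 0.14 / 0.2149 = 1.381 d
Total t = Σ t_i = 5.219 days.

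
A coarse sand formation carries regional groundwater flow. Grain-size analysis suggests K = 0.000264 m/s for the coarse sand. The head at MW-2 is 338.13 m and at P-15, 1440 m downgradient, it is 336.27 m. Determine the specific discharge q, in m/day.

Convert K: 0.000264 m/s × 86400 = 22.81 m/day.
Hydraulic gradient i = (338.13 − 336.27) / 1440 = 1.86 / 1440 = 0.001292.
Specific discharge q = K · i = 22.81 × 0.001292 = 0.02946 m/day.

0.0295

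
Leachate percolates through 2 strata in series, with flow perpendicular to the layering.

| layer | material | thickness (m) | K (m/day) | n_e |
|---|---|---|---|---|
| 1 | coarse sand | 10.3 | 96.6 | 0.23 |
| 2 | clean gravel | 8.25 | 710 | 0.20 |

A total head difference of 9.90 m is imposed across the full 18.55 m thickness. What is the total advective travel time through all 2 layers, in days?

0.0480

With flow normal to the layers, continuity requires the same specific discharge q through every layer.
Σ(b_i/K_i) = 10.3/96.6 + 8.25/710 = 0.1182 d.
q = Δh / Σ(b_i/K_i) = 9.90 / 0.1182 = 83.72 m/day.
In each layer the seepage velocity is v_i = q/n_i, so the layer transit time is t_i = b_i·n_i / q:
  layer 1 (coarse sand): t_1 = 10.3 × 0.23 / 83.72 = 0.02830 d
  layer 2 (clean gravel): t_2 = 8.25 × 0.20 / 83.72 = 0.01971 d
Total t = Σ t_i = 0.04800 days.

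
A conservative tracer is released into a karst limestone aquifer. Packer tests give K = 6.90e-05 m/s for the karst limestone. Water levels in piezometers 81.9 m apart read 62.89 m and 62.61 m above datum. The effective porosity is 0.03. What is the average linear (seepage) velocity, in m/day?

Convert K: 6.90e-05 m/s × 86400 = 5.962 m/day.
Hydraulic gradient i = (62.89 − 62.61) / 81.9 = 0.28 / 81.9 = 0.003419.
Darcy flux q = K · i = 5.962 × 0.003419 = 0.02038 m/day.
Seepage velocity v = q / n_e = 0.02038 / 0.03 = 0.6794 m/day.

0.679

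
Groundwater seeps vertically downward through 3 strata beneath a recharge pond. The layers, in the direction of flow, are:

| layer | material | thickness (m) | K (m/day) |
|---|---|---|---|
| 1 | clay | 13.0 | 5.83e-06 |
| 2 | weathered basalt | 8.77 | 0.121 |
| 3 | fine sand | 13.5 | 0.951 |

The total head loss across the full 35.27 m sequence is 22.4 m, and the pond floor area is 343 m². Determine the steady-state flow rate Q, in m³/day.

Flow is perpendicular to layering, so the layers act in series and the equivalent K is the thickness-weighted harmonic mean.
Total thickness L = 13.0 + 8.77 + 13.5 = 35.27 m.
Σ(b_i/K_i) = 13.0/5.83e-06 + 8.77/0.121 + 13.5/0.951 = 2.230e+06 d.
K_eq = L / Σ(b_i/K_i) = 35.27 / 2.230e+06 = 1.582e-05 m/day.
Q = K_eq · A · (Δh/L) = 1.582e-05 × 343 × (22.4/35.27) = 0.003445 m³/day.

0.00345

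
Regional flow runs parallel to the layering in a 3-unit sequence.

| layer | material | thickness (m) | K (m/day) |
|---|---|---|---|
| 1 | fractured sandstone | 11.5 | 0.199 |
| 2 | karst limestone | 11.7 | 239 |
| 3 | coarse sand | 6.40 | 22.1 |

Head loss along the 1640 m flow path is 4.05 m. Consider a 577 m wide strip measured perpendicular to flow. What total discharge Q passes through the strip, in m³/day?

Flow is parallel to layering, so each bed carries its own Darcy discharge and the transmissivities add.
Σ(K_i·b_i) = 0.199×11.5 + 239×11.7 + 22.1×6.40 = 2940 m²/day.
Hydraulic gradient i = Δh / L = 4.05 / 1640 = 0.002470.
Q = Σ(K_i·b_i) · W · i = 2940 × 577 × 0.002470 = 4189 m³/day.

4190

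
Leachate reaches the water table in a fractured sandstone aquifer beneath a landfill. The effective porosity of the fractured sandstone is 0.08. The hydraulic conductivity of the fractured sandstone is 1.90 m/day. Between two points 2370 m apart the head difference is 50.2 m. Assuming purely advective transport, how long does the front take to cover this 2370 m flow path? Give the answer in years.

Hydraulic gradient i = Δh / L = 50.2 / 2370 = 0.02118.
Darcy flux q = K · i = 1.900 × 0.02118 = 0.04024 m/day.
Seepage velocity v = q / n_e = 0.04024 / 0.08 = 0.5031 m/day.
Travel time t = L / v = 2370 / 0.5031 = 4711 days = 12.90 years.

12.9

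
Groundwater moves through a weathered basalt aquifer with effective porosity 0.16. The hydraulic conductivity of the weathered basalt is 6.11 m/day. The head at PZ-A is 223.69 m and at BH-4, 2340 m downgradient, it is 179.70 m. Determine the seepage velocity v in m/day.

0.718

Hydraulic gradient i = (223.69 − 179.70) / 2340 = 43.99 / 2340 = 0.01880.
Darcy flux q = K · i = 6.110 × 0.01880 = 0.1149 m/day.
Seepage velocity v = q / n_e = 0.1149 / 0.16 = 0.7179 m/day.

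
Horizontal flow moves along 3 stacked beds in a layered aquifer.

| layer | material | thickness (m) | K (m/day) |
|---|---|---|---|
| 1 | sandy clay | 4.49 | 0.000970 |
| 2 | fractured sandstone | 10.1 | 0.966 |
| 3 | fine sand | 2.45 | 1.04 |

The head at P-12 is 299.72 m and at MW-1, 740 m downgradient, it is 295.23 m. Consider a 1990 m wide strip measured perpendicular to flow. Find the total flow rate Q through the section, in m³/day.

149

Flow is parallel to layering, so each bed carries its own Darcy discharge and the transmissivities add.
Σ(K_i·b_i) = 0.000970×4.49 + 0.966×10.1 + 1.04×2.45 = 12.31 m²/day.
Hydraulic gradient i = (299.72 − 295.23) / 740 = 4.49 / 740 = 0.006068.
Q = Σ(K_i·b_i) · W · i = 12.31 × 1990 × 0.006068 = 148.6 m³/day.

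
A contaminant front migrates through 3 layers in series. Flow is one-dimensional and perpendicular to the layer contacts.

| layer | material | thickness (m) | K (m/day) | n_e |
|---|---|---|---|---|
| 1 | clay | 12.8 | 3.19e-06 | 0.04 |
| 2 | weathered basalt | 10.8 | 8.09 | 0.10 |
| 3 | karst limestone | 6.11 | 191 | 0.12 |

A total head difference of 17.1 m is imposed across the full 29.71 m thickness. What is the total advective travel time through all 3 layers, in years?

1490

With flow normal to the layers, continuity requires the same specific discharge q through every layer.
Σ(b_i/K_i) = 12.8/3.19e-06 + 10.8/8.09 + 6.11/191 = 4.013e+06 d.
q = Δh / Σ(b_i/K_i) = 17.1 / 4.013e+06 = 4.262e-06 m/day.
In each layer the seepage velocity is v_i = q/n_i, so the layer transit time is t_i = b_i·n_i / q:
  layer 1 (clay): t_1 = 12.8 × 0.04 / 4.262e-06 = 1.201e+05 d
  layer 2 (weathered basalt): t_2 = 10.8 × 0.10 / 4.262e-06 = 2.534e+05 d
  layer 3 (karst limestone): t_3 = 6.11 × 0.12 / 4.262e-06 = 1.720e+05 d
Total t = Σ t_i = 5.456e+05 days = 1494 years.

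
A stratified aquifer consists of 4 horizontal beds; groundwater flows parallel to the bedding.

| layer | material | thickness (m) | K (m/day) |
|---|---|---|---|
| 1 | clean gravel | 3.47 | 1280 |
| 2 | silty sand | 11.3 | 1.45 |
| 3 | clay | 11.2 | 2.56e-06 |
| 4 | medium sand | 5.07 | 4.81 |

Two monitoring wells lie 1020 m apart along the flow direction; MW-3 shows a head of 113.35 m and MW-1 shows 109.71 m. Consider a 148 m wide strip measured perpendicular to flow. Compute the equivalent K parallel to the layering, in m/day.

144

Flow is parallel to layering, so each bed carries its own Darcy discharge and the transmissivities add.
Σ(K_i·b_i) = 1280×3.47 + 1.45×11.3 + 2.56e-06×11.2 + 4.81×5.07 = 4482 m²/day.
Total thickness b = 31.04 m, so K_eq = Σ(K_i·b_i)/b = 144.4 m/day.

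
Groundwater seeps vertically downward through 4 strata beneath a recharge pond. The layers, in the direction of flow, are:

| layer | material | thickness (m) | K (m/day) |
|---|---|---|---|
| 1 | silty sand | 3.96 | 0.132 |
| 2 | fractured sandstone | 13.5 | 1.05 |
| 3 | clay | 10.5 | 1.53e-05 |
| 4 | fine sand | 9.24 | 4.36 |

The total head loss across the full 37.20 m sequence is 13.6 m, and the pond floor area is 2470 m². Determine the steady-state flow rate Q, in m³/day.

0.0489

Flow is perpendicular to layering, so the layers act in series and the equivalent K is the thickness-weighted harmonic mean.
Total thickness L = 3.96 + 13.5 + 10.5 + 9.24 = 37.20 m.
Σ(b_i/K_i) = 3.96/0.132 + 13.5/1.05 + 10.5/1.53e-05 + 9.24/4.36 = 6.863e+05 d.
K_eq = L / Σ(b_i/K_i) = 37.20 / 6.863e+05 = 5.420e-05 m/day.
Q = K_eq · A · (Δh/L) = 5.420e-05 × 2470 × (13.6/37.20) = 0.04895 m³/day.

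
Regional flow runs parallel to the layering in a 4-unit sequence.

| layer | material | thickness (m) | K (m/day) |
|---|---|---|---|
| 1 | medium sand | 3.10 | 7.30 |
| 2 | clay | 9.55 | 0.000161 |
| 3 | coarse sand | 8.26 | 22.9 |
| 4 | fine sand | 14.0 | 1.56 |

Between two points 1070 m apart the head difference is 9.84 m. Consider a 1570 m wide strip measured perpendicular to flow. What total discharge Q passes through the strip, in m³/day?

Flow is parallel to layering, so each bed carries its own Darcy discharge and the transmissivities add.
Σ(K_i·b_i) = 7.30×3.10 + 0.000161×9.55 + 22.9×8.26 + 1.56×14.0 = 233.6 m²/day.
Hydraulic gradient i = Δh / L = 9.84 / 1070 = 0.009196.
Q = Σ(K_i·b_i) · W · i = 233.6 × 1570 × 0.009196 = 3373 m³/day.

3370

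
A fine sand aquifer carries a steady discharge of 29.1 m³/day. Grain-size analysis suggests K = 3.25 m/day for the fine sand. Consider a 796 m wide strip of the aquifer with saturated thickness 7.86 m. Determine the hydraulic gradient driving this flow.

Cross-sectional area A = 796 × 7.86 = 6257 m².
From Q = K·A·i, i = Q / (K·A) = 29.1 / (3.250 × 6257) = 0.001431.

0.00143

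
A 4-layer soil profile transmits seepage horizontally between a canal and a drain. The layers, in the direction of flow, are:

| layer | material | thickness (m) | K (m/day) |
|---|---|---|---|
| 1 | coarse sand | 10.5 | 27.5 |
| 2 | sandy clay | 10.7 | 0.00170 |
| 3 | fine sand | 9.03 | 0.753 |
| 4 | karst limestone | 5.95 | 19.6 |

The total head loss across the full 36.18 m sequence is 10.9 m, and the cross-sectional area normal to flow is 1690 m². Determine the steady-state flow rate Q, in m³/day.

Flow is perpendicular to layering, so the layers act in series and the equivalent K is the thickness-weighted harmonic mean.
Total thickness L = 10.5 + 10.7 + 9.03 + 5.95 = 36.18 m.
Σ(b_i/K_i) = 10.5/27.5 + 10.7/0.00170 + 9.03/0.753 + 5.95/19.6 = 6307 d.
K_eq = L / Σ(b_i/K_i) = 36.18 / 6307 = 0.005737 m/day.
Q = K_eq · A · (Δh/L) = 0.005737 × 1690 × (10.9/36.18) = 2.921 m³/day.

2.92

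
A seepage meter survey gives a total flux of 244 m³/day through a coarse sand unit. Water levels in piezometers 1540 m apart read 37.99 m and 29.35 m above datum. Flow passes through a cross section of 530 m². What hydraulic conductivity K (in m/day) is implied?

Hydraulic gradient i = (37.99 − 29.35) / 1540 = 8.64 / 1540 = 0.005610.
From Q = K·A·i, K = Q / (A·i) = 244 / (530.0 × 0.005610) = 82.06 m/day.

82.1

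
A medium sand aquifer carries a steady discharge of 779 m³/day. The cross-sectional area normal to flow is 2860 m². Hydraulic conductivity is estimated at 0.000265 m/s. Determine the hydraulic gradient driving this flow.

0.0119

Convert K: 0.000265 m/s × 86400 = 22.90 m/day.
From Q = K·A·i, i = Q / (K·A) = 779 / (22.90 × 2860) = 0.01190.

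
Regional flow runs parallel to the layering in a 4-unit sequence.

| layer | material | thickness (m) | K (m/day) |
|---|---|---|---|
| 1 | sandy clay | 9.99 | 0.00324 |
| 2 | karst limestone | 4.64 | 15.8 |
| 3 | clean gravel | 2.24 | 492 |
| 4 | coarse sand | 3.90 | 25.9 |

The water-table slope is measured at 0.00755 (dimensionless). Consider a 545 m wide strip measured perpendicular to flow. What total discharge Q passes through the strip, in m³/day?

Flow is parallel to layering, so each bed carries its own Darcy discharge and the transmissivities add.
Σ(K_i·b_i) = 0.00324×9.99 + 15.8×4.64 + 492×2.24 + 25.9×3.90 = 1276 m²/day.
Hydraulic gradient i = 0.00755.
Q = Σ(K_i·b_i) · W · i = 1276 × 545 × 0.007550 = 5252 m³/day.

5250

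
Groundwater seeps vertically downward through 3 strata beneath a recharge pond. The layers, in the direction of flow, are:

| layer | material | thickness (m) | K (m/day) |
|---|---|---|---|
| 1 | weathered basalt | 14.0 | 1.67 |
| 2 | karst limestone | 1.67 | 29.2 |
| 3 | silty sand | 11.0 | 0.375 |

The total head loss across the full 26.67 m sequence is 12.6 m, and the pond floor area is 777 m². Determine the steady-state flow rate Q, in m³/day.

Flow is perpendicular to layering, so the layers act in series and the equivalent K is the thickness-weighted harmonic mean.
Total thickness L = 14.0 + 1.67 + 11.0 = 26.67 m.
Σ(b_i/K_i) = 14.0/1.67 + 1.67/29.2 + 11.0/0.375 = 37.77 d.
K_eq = L / Σ(b_i/K_i) = 26.67 / 37.77 = 0.7060 m/day.
Q = K_eq · A · (Δh/L) = 0.7060 × 777 × (12.6/26.67) = 259.2 m³/day.

259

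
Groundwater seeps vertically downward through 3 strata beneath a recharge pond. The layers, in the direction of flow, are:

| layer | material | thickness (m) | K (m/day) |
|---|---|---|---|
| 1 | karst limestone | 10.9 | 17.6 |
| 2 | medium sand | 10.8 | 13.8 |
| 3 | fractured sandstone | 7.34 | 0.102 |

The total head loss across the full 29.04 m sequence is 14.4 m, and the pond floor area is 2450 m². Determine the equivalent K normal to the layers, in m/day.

Flow is perpendicular to layering, so the layers act in series and the equivalent K is the thickness-weighted harmonic mean.
Total thickness L = 10.9 + 10.8 + 7.34 = 29.04 m.
Σ(b_i/K_i) = 10.9/17.6 + 10.8/13.8 + 7.34/0.102 = 73.36 d.
K_eq = L / Σ(b_i/K_i) = 29.04 / 73.36 = 0.3958 m/day.

0.396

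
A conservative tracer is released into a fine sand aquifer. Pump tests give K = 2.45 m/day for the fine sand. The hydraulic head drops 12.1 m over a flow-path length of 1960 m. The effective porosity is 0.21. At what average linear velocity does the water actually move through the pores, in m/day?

0.0720

Hydraulic gradient i = Δh / L = 12.1 / 1960 = 0.006173.
Darcy flux q = K · i = 2.450 × 0.006173 = 0.01512 m/day.
Seepage velocity v = q / n_e = 0.01512 / 0.21 = 0.07202 m/day.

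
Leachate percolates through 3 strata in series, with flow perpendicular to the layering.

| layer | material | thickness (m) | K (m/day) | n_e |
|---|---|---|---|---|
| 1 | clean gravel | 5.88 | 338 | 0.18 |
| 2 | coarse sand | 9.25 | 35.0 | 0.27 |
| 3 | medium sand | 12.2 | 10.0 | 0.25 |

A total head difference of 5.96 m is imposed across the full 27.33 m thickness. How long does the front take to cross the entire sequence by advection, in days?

1.66

With flow normal to the layers, continuity requires the same specific discharge q through every layer.
Σ(b_i/K_i) = 5.88/338 + 9.25/35.0 + 12.2/10.0 = 1.502 d.
q = Δh / Σ(b_i/K_i) = 5.96 / 1.502 = 3.969 m/day.
In each layer the seepage velocity is v_i = q/n_i, so the layer transit time is t_i = b_i·n_i / q:
  layer 1 (clean gravel): t_1 = 5.88 × 0.18 / 3.969 = 0.2667 d
  layer 2 (coarse sand): t_2 = 9.25 × 0.27 / 3.969 = 0.6293 d
  layer 3 (medium sand): t_3 = 12.2 × 0.25 / 3.969 = 0.7685 d
Total t = Σ t_i = 1.664 days.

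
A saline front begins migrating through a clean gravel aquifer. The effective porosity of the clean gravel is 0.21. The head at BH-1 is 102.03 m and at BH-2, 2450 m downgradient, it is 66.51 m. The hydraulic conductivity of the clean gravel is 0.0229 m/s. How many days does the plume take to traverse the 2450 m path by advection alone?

17.9

Convert K: 0.0229 m/s × 86400 = 1979 m/day.
Hydraulic gradient i = (102.03 − 66.51) / 2450 = 35.52 / 2450 = 0.01450.
Darcy flux q = K · i = 1979 × 0.01450 = 28.69 m/day.
Seepage velocity v = q / n_e = 28.69 / 0.21 = 136.6 m/day.
Travel time t = L / v = 2450 / 136.6 = 17.94 days.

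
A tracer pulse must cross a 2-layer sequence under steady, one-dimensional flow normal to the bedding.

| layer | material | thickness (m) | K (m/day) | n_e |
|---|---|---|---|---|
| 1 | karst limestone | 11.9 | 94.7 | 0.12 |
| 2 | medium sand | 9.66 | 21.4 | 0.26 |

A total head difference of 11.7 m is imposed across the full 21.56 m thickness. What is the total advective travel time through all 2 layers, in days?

With flow normal to the layers, continuity requires the same specific discharge q through every layer.
Σ(b_i/K_i) = 11.9/94.7 + 9.66/21.4 = 0.5771 d.
q = Δh / Σ(b_i/K_i) = 11.7 / 0.5771 = 20.28 m/day.
In each layer the seepage velocity is v_i = q/n_i, so the layer transit time is t_i = b_i·n_i / q:
  layer 1 (karst limestone): t_1 = 11.9 × 0.12 / 20.28 = 0.07043 d
  layer 2 (medium sand): t_2 = 9.66 × 0.26 / 20.28 = 0.1239 d
Total t = Σ t_i = 0.1943 days.

0.194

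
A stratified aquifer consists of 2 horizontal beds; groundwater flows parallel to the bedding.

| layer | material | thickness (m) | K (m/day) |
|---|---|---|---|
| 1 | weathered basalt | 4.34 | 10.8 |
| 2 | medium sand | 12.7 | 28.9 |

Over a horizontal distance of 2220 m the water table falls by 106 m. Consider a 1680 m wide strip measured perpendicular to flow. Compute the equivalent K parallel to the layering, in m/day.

24.3

Flow is parallel to layering, so each bed carries its own Darcy discharge and the transmissivities add.
Σ(K_i·b_i) = 10.8×4.34 + 28.9×12.7 = 413.9 m²/day.
Total thickness b = 17.04 m, so K_eq = Σ(K_i·b_i)/b = 24.29 m/day.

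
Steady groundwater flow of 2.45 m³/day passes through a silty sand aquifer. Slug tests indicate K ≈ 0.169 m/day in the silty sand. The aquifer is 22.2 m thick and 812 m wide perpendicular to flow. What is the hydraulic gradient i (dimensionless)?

Cross-sectional area A = 812 × 22.2 = 18026 m².
From Q = K·A·i, i = Q / (K·A) = 2.45 / (0.1690 × 18026) = 0.0008042.

0.000804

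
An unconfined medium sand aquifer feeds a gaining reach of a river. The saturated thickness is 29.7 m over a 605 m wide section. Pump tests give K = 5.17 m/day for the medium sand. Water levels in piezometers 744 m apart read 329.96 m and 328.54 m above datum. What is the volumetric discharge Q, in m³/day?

Cross-sectional area A = 605 × 29.7 = 17968 m².
Hydraulic gradient i = (329.96 − 328.54) / 744 = 1.42 / 744 = 0.001909.
Darcy's law: Q = K · A · i = 5.170 × 17968 × 0.001909 = 177.3 m³/day.

177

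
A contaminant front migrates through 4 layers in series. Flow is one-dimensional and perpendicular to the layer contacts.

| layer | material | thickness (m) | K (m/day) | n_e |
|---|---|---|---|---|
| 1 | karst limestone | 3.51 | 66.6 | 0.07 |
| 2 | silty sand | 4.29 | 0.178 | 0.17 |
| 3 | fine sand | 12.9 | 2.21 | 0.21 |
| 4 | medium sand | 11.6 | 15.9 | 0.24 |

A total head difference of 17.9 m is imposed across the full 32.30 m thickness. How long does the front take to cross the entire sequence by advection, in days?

With flow normal to the layers, continuity requires the same specific discharge q through every layer.
Σ(b_i/K_i) = 3.51/66.6 + 4.29/0.178 + 12.9/2.21 + 11.6/15.9 = 30.72 d.
q = Δh / Σ(b_i/K_i) = 17.9 / 30.72 = 0.5827 m/day.
In each layer the seepage velocity is v_i = q/n_i, so the layer transit time is t_i = b_i·n_i / q:
  layer 1 (karst limestone): t_1 = 3.51 × 0.07 / 0.5827 = 0.4217 d
  layer 2 (silty sand): t_2 = 4.29 × 0.17 / 0.5827 = 1.252 d
  layer 3 (fine sand): t_3 = 12.9 × 0.21 / 0.5827 = 4.649 d
  layer 4 (medium sand): t_4 = 11.6 × 0.24 / 0.5827 = 4.778 d
Total t = Σ t_i = 11.10 days.

11.1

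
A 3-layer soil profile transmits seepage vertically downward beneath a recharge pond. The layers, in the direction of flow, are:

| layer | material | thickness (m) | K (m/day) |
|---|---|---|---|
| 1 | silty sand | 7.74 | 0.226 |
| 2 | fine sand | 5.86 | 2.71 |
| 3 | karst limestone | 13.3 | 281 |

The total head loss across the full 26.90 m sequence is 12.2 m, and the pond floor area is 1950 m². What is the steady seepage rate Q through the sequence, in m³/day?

653

Flow is perpendicular to layering, so the layers act in series and the equivalent K is the thickness-weighted harmonic mean.
Total thickness L = 7.74 + 5.86 + 13.3 = 26.90 m.
Σ(b_i/K_i) = 7.74/0.226 + 5.86/2.71 + 13.3/281 = 36.46 d.
K_eq = L / Σ(b_i/K_i) = 26.90 / 36.46 = 0.7378 m/day.
Q = K_eq · A · (Δh/L) = 0.7378 × 1950 × (12.2/26.90) = 652.5 m³/day.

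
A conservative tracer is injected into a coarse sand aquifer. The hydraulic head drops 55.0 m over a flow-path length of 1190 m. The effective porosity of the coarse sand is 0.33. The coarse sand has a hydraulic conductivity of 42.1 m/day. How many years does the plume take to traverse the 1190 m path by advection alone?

Hydraulic gradient i = Δh / L = 55.0 / 1190 = 0.04622.
Darcy flux q = K · i = 42.10 × 0.04622 = 1.946 m/day.
Seepage velocity v = q / n_e = 1.946 / 0.33 = 5.896 m/day.
Travel time t = L / v = 1190 / 5.896 = 201.8 days = 0.5526 years.

0.553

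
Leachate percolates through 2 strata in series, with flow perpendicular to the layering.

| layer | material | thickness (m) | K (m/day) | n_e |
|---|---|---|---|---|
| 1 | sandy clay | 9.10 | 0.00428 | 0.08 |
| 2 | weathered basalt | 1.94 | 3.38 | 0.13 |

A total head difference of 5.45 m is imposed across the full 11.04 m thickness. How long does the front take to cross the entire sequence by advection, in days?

With flow normal to the layers, continuity requires the same specific discharge q through every layer.
Σ(b_i/K_i) = 9.10/0.00428 + 1.94/3.38 = 2127 d.
q = Δh / Σ(b_i/K_i) = 5.45 / 2127 = 0.002563 m/day.
In each layer the seepage velocity is v_i = q/n_i, so the layer transit time is t_i = b_i·n_i / q:
  layer 1 (sandy clay): t_1 = 9.10 × 0.08 / 0.002563 = 284.1 d
  layer 2 (weathered basalt): t_2 = 1.94 × 0.13 / 0.002563 = 98.42 d
Total t = Σ t_i = 382.5 days.

383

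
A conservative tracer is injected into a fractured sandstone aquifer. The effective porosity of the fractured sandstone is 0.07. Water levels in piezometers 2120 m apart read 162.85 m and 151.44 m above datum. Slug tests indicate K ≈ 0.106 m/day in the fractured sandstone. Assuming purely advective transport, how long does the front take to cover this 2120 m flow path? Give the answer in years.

712

Hydraulic gradient i = (162.85 − 151.44) / 2120 = 11.41 / 2120 = 0.005382.
Darcy flux q = K · i = 0.1060 × 0.005382 = 0.0005705 m/day.
Seepage velocity v = q / n_e = 0.0005705 / 0.07 = 0.008150 m/day.
Travel time t = L / v = 2120 / 0.008150 = 2.601e+05 days = 712.2 years.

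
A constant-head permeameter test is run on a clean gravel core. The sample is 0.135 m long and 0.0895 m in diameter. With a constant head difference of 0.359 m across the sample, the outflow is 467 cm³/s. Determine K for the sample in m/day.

Cross-sectional area A = π·(d/2)² = π × (0.0895/2)² = 0.006291 m².
Convert discharge: 467 cm³/s = 0.0004670 m³/s.
Darcy's law rearranged: K = Q·L / (A·Δh) = 0.0004670 × 0.135 / (0.006291 × 0.359) = 0.02791 m/s = 2412 m/day.

2410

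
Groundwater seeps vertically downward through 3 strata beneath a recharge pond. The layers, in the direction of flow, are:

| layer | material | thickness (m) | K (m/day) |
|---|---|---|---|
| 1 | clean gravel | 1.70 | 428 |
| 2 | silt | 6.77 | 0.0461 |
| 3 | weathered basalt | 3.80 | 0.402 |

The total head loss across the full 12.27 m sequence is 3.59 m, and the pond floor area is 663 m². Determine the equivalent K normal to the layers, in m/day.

Flow is perpendicular to layering, so the layers act in series and the equivalent K is the thickness-weighted harmonic mean.
Total thickness L = 1.70 + 6.77 + 3.80 = 12.27 m.
Σ(b_i/K_i) = 1.70/428 + 6.77/0.0461 + 3.80/0.402 = 156.3 d.
K_eq = L / Σ(b_i/K_i) = 12.27 / 156.3 = 0.07850 m/day.

0.0785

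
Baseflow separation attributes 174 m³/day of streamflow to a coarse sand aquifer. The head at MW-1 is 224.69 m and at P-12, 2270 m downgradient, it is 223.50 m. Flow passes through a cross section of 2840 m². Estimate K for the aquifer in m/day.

Hydraulic gradient i = (224.69 − 223.50) / 2270 = 1.19 / 2270 = 0.0005242.
From Q = K·A·i, K = Q / (A·i) = 174 / (2840 × 0.0005242) = 116.9 m/day.

117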